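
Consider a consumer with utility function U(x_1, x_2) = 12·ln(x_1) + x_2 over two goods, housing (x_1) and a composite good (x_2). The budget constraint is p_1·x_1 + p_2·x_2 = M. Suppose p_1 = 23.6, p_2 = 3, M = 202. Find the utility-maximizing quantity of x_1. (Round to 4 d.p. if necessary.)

So x_1*(p_1,p_2) = 12·p_2/p_1, independent of income; and x_2* = (M − 12·p_2)/p_2.
At the given prices: x_1* = 12·3/23.6 = 1.5254.

x_1* = 1.5254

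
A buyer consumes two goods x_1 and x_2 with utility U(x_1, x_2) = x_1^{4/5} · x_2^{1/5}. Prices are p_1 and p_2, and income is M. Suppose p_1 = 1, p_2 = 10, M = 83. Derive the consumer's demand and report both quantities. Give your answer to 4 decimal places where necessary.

x_1* = 66.4, x_2* = 1.66

At p_1=1, p_2=10, M=83: x_1* = 0.8·83/1 = 66.4, x_2* = 1.66.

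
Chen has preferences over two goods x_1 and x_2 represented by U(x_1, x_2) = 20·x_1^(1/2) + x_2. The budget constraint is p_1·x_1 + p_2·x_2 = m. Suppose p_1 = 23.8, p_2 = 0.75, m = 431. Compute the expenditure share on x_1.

share on x_1 = 0.0055

Utility is quasi-linear in x_2; the FOC for x_1 is 10/√x_1 = p_1/p_2.
Thus x_1* = (10·p_2/p_1)² — independent of m — with the rest of income spent on x_2.
Plugging in: x_1* = (10·0.75/23.8)² = 0.0993, x_2* = 571.5154.
Expenditure on x_1: 23.8·0.0993 = 2.3634; share = 0.0055.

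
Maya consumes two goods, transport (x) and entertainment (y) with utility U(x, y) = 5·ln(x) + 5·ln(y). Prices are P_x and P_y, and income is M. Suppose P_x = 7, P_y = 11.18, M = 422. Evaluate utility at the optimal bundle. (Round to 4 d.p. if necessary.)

MU_x/MU_y = (5·y)/(5·x); tangency sets this equal to P_x/P_y.
So 5·P_y·y = 5·P_x·x; combined with the budget, a share 0.5 of income goes to x.
Demand: x*(P_x,P_y,M) = 0.5·M/P_x and y* = 0.5·M/P_y.
At P_x=7, P_y=11.18, M=422: x* = 0.5·422/7 = 30.1429, y* = 18.873.
Utility at the optimum: U(30.1429, 18.873) = 31.7184.

V = 31.7184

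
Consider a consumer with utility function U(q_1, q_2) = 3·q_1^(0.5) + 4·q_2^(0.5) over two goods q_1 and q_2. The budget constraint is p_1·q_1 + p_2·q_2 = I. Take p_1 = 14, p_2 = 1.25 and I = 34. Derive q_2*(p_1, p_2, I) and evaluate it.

From the CES first-order condition, (3/4)·(q_2/q_1)^(0.5) = p_1/p_2.
Solve for the ratio: q_2/q_1 = [(4/3)·p_1/p_2]^(2).
Substitute q_2 = (q_2/q_1)·q_1 into the budget: q_1* = I/(p_1 + p_2·(q_2/q_1)).
Numerically q_2/q_1 = 223.004444, so q_1* = 34/(14 + 1.25·223.004444) = 0.1161 and q_2* = 223.004444·0.1161 = 25.8993.

q_2* = 25.8993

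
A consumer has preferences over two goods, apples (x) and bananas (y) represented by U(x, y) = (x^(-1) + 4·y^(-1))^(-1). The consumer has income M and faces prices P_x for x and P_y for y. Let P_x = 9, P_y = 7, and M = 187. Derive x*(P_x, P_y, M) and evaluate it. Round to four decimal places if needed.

x* = 7.5177

MRS = MU_x/MU_y = (1/4)·(y/x)^(2). Set equal to P_x/P_y.
Solve for the ratio: y/x = [4·P_x/P_y]^(0.5).
With the ratio pinned down, the budget gives x* = M/(P_x + P_y·(y/x)) and y* = (y/x)·x*.
Numerically y/x = 2.267787, so x* = 187/(9 + 7·2.267787) = 7.5177.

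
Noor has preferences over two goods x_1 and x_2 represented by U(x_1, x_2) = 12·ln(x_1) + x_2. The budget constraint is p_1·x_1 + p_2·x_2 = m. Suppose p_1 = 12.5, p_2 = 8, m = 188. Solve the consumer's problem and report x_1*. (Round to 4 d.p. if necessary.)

MU_x_1 = 12/x_1, MU_x_2 = 1. Tangency: 12/x_1 = p_1/p_2.
So x_1*(p_1,p_2) = 12·p_2/p_1, independent of income; and x_2* = (m − 12·p_2)/p_2.
At the given prices: x_1* = 12·8/12.5 = 7.68.

x_1* = 7.68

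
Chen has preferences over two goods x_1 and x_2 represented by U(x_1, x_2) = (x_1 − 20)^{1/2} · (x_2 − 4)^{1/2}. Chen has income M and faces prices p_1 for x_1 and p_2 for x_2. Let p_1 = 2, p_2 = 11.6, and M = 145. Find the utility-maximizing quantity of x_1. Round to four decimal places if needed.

x_1* = 34.65

MRS = (x_2−4)/(x_1−20). Tangency with p_1/p_2 gives x_2−4 = (p_1/p_2)·(x_1−20).
After buying the subsistence bundle (20, 4), a share 0.5 of the remaining income goes to x_1: x_1* = 20 + 0.5·(M − 20p_1 − 4p_2)/p_1.
Discretionary income = 145 − 20·2 − 4·11.6 = 58.6; x_1* = 20 + 0.5·58.6/2 = 34.65.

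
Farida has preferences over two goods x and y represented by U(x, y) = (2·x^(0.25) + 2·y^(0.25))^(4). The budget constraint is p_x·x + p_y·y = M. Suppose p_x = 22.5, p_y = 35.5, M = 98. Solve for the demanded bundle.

Numerically y/x = 0.544426, so x* = 98/(22.5 + 35.5·0.544426) = 2.343 and y* = 0.544426·2.343 = 1.2756.

x* = 2.343, y* = 1.2756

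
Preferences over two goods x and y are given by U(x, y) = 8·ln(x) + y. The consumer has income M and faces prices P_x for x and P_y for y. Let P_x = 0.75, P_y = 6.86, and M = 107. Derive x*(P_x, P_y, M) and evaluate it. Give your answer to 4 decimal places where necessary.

x* = 73.1733

At the given prices: x* = 8·6.86/0.75 = 73.1733.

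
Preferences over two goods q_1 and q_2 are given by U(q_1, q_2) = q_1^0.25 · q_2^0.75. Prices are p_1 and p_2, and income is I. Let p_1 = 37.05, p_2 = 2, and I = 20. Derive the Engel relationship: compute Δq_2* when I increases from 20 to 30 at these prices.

Δq_2* = 3.75

The MRS is (1/3)·q_2/q_1. Set MRS = p_1/p_2.
So 0.25·p_2·q_2 = 0.75·p_1·q_1; combined with the budget, a share 0.25 of income goes to q_1.
Demand: q_1*(p_1,p_2,I) = 0.25·I/p_1 and q_2* = 0.75·I/p_2.
At p_1=37.05, p_2=2, I=20: q_2* = 0.75·20/2 = 7.5.
At I' = 30: q_2* = 11.25. Change: 11.25 − 7.5 = 3.75.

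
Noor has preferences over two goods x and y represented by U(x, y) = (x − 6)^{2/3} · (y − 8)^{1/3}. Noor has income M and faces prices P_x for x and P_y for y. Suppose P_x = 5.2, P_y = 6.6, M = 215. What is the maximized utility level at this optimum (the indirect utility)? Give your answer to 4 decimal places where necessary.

This is Cobb-Douglas in (x−6, y−8): tangency gives 2/3·P_y·(y−8) = 1/3·P_x·(x−6).
Substituting into the budget: x* = 6 + 2/3·(M − 6·P_x − 8·P_y)/P_x, and y* = 8 + 1/3·(…)/P_y.
Discretionary income = 215 − 6·5.2 − 8·6.6 = 131; x* = 6 + 2/3·131/5.2 = 22.7949; y* = 8 + 1/3·131/6.6 = 14.6162.
Utility at the optimum: U(22.7949, 14.6162) = 12.3118.

V = 12.3118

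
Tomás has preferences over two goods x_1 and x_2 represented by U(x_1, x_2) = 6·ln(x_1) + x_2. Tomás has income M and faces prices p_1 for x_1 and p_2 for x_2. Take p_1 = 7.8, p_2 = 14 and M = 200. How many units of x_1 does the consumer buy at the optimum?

x_1* = 10.7692

So x_1*(p_1,p_2) = 6·p_2/p_1, independent of income; and x_2* = (M − 6·p_2)/p_2.
At the given prices: x_1* = 6·14/7.8 = 10.7692.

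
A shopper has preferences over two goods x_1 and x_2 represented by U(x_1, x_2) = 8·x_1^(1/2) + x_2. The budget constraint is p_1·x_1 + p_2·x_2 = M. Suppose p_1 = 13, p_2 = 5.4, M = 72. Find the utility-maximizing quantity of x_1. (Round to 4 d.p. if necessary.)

x_1* = 2.7607

MU_x_1 = 4/√x_1, MU_x_2 = 1. Tangency: 4/√x_1 = p_1/p_2.
Thus x_1* = (4·p_2/p_1)² — independent of M — with the rest of income spent on x_2.
Plugging in: x_1* = (4·5.4/13)² = 2.7607.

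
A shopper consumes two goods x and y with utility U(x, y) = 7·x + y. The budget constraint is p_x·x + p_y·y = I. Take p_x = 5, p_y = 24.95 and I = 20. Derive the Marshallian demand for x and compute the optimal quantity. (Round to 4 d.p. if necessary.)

Perfect substitutes: compare marginal utility per dollar. 7/p_x vs 1/p_y → 1.4 vs 0.0401.
x gives more utility per dollar, so spend all income on x: x* = I/p_x, y* = 0.
Numerically: x* = 4, y* = 0.

x* = 4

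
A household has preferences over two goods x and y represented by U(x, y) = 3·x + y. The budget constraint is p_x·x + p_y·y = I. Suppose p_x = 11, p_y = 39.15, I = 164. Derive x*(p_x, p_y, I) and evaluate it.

Linear utility — the consumer picks whichever good has higher MU/price: 3/11 = 0.2727 vs 1/39.15 = 0.0255.
x gives more utility per dollar, so spend all income on x: x* = I/p_x, y* = 0.
Numerically: x* = 14.9091, y* = 0.

x* = 14.9091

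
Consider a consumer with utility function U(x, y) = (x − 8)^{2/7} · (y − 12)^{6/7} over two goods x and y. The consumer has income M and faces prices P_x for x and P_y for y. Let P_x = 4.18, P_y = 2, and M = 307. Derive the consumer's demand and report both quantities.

x* = 22.9258, y* = 105.585

This is Cobb-Douglas in (x−8, y−12): tangency gives 2/7·P_y·(y−12) = 6/7·P_x·(x−8).
After buying the subsistence bundle (8, 12), a share 0.25 of the remaining income goes to x: x* = 8 + 0.25·(M − 8P_x − 12P_y)/P_x.
Discretionary income = 307 − 8·4.18 − 12·2 = 249.56; x* = 8 + 0.25·249.56/4.18 = 22.9258; y* = 12 + 0.75·249.56/2 = 105.585.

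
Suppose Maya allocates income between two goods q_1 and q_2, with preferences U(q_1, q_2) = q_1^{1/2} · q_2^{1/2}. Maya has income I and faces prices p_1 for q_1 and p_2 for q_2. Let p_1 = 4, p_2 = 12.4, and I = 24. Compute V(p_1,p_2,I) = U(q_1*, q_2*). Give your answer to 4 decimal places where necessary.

V = 1.7039

The MRS is q_2/q_1. Set MRS = p_1/p_2.
So 0.5·p_2·q_2 = 0.5·p_1·q_1; combined with the budget, a share 0.5 of income goes to q_1.
Demand: q_1*(p_1,p_2,I) = 0.5·I/p_1 and q_2* = 0.5·I/p_2.
At p_1=4, p_2=12.4, I=24: q_1* = 0.5·24/4 = 3, q_2* = 0.9677.
Utility at the optimum: U(3, 0.9677) = 1.7039.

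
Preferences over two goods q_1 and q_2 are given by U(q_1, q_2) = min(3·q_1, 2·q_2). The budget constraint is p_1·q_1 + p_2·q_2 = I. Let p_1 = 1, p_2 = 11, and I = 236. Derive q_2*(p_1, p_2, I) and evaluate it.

q_2* = 20.2286

Leontief preferences: the optimum is at the kink where q_1/2 = q_2/3, i.e. q_2 = (3/2)·q_1.
Budget: p_1·q_1 + p_2·(3/2)·q_1 = I, so (2·p_1 + 3·p_2)·q_1 = 2·I.
Demand: q_1*(p_1,p_2,I) = 2·I/(2·p_1 + 3·p_2), q_2* = 3·I/(2·p_1 + 3·p_2).
Here 2·1 + 3·11 = 35, giving q_2* = 20.2286.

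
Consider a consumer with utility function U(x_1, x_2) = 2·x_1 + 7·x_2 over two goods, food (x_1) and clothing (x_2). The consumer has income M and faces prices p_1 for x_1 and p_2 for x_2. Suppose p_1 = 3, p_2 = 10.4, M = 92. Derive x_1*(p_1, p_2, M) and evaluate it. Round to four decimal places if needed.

x_1* = 0

Linear utility — the consumer picks whichever good has higher MU/price: 2/3 = 0.6667 vs 7/10.4 = 0.6731.
x_2 gives more utility per dollar, so spend all income on x_2: x_2* = M/p_2, x_1* = 0.
Numerically: x_1* = 0, x_2* = 8.8462.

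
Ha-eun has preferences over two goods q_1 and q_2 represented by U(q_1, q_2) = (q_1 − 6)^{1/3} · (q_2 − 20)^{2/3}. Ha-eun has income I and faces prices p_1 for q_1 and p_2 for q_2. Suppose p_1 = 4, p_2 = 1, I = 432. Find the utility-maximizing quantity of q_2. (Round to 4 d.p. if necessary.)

This is Cobb-Douglas in (q_1−6, q_2−20): tangency gives 1/3·p_2·(q_2−20) = 2/3·p_1·(q_1−6).
After buying the subsistence bundle (6, 20), a share 1/3 of the remaining income goes to q_1: q_1* = 6 + 1/3·(I − 6p_1 − 20p_2)/p_1.
Discretionary income = 432 − 6·4 − 20·1 = 388; q_2* = 20 + 2/3·388/1 = 278.6667.

q_2* = 278.6667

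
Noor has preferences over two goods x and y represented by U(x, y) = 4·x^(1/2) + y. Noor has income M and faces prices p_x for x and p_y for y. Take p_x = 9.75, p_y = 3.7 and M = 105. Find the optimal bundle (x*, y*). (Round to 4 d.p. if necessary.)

Thus x* = (2·p_y/p_x)² — independent of M — with the rest of income spent on y.
Plugging in: x* = (2·3.7/9.75)² = 0.576, y* = 26.8604.

x* = 0.576, y* = 26.8604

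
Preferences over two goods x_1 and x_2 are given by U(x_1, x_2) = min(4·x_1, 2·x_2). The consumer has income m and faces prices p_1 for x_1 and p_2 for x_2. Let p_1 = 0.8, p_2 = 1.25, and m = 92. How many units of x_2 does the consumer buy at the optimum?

With perfect complements, no substitution: consume in ratio x_1:x_2 = 2:4.
Budget: p_1·x_1 + p_2·2·x_1 = m, so (2·p_1 + 4·p_2)·x_1 = 2·m.
Demand: x_1*(p_1,p_2,m) = 2·m/(2·p_1 + 4·p_2), x_2* = 4·m/(2·p_1 + 4·p_2).
Here 2·0.8 + 4·1.25 = 6.6, giving x_2* = 55.7576.

x_2* = 55.7576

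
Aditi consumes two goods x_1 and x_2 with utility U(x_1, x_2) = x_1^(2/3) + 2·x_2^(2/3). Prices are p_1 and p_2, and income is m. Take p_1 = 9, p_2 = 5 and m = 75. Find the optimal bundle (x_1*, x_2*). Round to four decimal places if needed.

x_1* = 0.3096, x_2* = 14.4428

MU_x_1 ∝ x_1^(-1/3), MU_x_2 ∝ 2·x_2^(-1/3), so MRS = (1/2)·(x_2/x_1)^(1/3) = p_1/p_2.
Hence x_2/x_1 = (2·p_1/p_2)^(1/(1/3)), i.e. raised to the 3 power.
With the ratio pinned down, the budget gives x_1* = m/(p_1 + p_2·(x_2/x_1)) and x_2* = (x_2/x_1)·x_1*.
Numerically x_2/x_1 = 46.656, so x_1* = 75/(9 + 5·46.656) = 0.3096 and x_2* = 46.656·0.3096 = 14.4428.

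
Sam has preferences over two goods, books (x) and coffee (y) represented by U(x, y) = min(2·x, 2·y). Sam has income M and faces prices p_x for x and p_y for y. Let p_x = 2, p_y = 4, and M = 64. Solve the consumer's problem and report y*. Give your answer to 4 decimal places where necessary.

With perfect complements, no substitution: consume in ratio x:y = 2:2.
Budget: p_x·x + p_y·x = M, so (2·p_x + 2·p_y)·x = 2·M.
Demand: x*(p_x,p_y,M) = 2·M/(2·p_x + 2·p_y), y* = 2·M/(2·p_x + 2·p_y).
Here 2·2 + 2·4 = 12, giving y* = 10.6667.

y* = 10.6667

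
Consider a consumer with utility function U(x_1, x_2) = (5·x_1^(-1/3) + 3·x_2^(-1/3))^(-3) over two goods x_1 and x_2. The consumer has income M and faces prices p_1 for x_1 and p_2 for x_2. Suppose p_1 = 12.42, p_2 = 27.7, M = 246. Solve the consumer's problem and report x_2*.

MU_x_1 ∝ 5·x_1^(-4/3), MU_x_2 ∝ 3·x_2^(-4/3), so MRS = (5/3)·(x_2/x_1)^(4/3) = p_1/p_2.
Solve for the ratio: x_2/x_1 = [(3/5)·p_1/p_2]^(0.75).
With the ratio pinned down, the budget gives x_1* = M/(p_1 + p_2·(x_2/x_1)) and x_2* = (x_2/x_1)·x_1*.
Numerically x_2/x_1 = 0.373547, so x_1* = 246/(12.42 + 27.7·0.373547) = 10.805 and x_2* = 0.373547·10.805 = 4.0362.

x_2* = 4.0362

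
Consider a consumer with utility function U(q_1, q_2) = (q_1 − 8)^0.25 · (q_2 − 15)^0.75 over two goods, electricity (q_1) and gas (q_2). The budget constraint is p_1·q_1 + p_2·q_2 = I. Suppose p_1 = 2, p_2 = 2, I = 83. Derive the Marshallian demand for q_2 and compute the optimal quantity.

MRS = (1/3)·(q_2−15)/(q_1−8). Tangency with p_1/p_2 gives q_2−15 = 3·(p_1/p_2)·(q_1−8).
Substituting into the budget: q_1* = 8 + 0.25·(I − 8·p_1 − 15·p_2)/p_1, and q_2* = 15 + 0.75·(…)/p_2.
Discretionary income = 83 − 8·2 − 15·2 = 37; q_2* = 15 + 0.75·37/2 = 28.875.

q_2* = 28.875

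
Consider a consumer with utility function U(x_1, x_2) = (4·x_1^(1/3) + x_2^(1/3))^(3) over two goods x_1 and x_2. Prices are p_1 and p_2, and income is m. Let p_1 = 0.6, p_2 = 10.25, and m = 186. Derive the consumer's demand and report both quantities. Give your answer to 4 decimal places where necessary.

From the CES first-order condition, 4·(x_2/x_1)^(2/3) = p_1/p_2.
Solve for the ratio: x_2/x_1 = [(1/4)·p_1/p_2]^(1.5).
With the ratio pinned down, the budget gives x_1* = m/(p_1 + p_2·(x_2/x_1)) and x_2* = (x_2/x_1)·x_1*.
Numerically x_2/x_1 = 0.00177, so x_1* = 186/(0.6 + 10.25·0.00177) = 300.8999 and x_2* = 0.00177·300.8999 = 0.5327.

x_1* = 300.8999, x_2* = 0.5327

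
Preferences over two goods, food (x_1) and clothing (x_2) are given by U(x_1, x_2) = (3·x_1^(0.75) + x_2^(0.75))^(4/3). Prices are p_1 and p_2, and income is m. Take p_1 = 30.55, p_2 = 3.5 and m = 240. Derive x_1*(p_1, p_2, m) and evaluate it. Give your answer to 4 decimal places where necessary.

x_1* = 0.853

Substitute x_2 = (x_2/x_1)·x_1 into the budget: x_1* = m/(p_1 + p_2·(x_2/x_1)).
Numerically x_2/x_1 = 71.661792, so x_1* = 240/(30.55 + 3.5·71.661792) = 0.853.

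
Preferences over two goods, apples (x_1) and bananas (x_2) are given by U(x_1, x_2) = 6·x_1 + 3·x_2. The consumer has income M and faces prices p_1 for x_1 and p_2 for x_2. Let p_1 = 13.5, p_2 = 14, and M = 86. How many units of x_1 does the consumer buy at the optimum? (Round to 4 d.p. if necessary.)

x_1 gives more utility per dollar, so spend all income on x_1: x_1* = M/p_1, x_2* = 0.
Numerically: x_1* = 6.3704, x_2* = 0.

x_1* = 6.3704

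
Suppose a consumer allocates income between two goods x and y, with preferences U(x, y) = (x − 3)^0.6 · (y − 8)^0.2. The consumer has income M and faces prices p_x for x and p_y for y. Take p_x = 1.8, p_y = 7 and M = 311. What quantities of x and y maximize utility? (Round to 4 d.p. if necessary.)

MRS = 3·(y−8)/(x−3). Tangency with p_x/p_y gives y−8 = (1/3)·(p_x/p_y)·(x−3).
Substituting into the budget: x* = 3 + 0.75·(M − 3·p_x − 8·p_y)/p_x, and y* = 8 + 0.25·(…)/p_y.
Discretionary income = 311 − 3·1.8 − 8·7 = 249.6; x* = 3 + 0.75·249.6/1.8 = 107; y* = 8 + 0.25·249.6/7 = 16.9143.

x* = 107, y* = 16.9143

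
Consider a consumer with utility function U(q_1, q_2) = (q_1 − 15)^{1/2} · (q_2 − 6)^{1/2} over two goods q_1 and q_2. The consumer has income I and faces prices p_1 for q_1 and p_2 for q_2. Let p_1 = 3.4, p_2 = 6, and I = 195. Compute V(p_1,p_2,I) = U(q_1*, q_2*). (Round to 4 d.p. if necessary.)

V = 11.9558

Substituting into the budget: q_1* = 15 + 0.5·(I − 15·p_1 − 6·p_2)/p_1, and q_2* = 6 + 0.5·(…)/p_2.
Discretionary income = 195 − 15·3.4 − 6·6 = 108; q_1* = 15 + 0.5·108/3.4 = 30.8824; q_2* = 6 + 0.5·108/6 = 15.
Utility at the optimum: U(30.8824, 15) = 11.9558.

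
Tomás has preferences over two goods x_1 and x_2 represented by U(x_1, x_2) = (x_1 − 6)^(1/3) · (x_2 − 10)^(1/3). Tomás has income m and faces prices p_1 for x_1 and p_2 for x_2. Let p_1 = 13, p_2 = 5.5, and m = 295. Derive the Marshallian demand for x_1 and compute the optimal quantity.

Let x_1' = x_1−6, x_2' = x_2−10. MRS = x_2'/x_1' = p_1/p_2.
Substituting into the budget: x_1* = 6 + 0.5·(m − 6·p_1 − 10·p_2)/p_1, and x_2* = 10 + 0.5·(…)/p_2.
Discretionary income = 295 − 6·13 − 10·5.5 = 162; x_1* = 6 + 0.5·162/13 = 12.2308.

x_1* = 12.2308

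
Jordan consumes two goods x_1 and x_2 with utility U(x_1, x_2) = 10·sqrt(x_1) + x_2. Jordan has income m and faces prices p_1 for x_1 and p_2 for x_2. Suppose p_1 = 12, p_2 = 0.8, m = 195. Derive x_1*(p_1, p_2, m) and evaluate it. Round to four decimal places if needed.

x_1* = 0.1111

MU_x_1 = 5/√x_1, MU_x_2 = 1. Tangency: 5/√x_1 = p_1/p_2.
Solve: √x_1 = 5·p_2/p_1, so x_1*(p_1,p_2) = (5·p_2/p_1)², and x_2* = (m − p_1·x_1*)/p_2.
Plugging in: x_1* = (5·0.8/12)² = 0.1111.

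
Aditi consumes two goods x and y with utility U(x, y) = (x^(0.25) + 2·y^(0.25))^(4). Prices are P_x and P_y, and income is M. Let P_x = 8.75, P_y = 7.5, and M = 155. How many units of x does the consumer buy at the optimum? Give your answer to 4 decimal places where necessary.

Substitute y = (y/x)·x into the budget: x* = M/(P_x + P_y·(y/x)).
Numerically y/x = 3.094822, so x* = 155/(8.75 + 7.5·3.094822) = 4.8496.

x* = 4.8496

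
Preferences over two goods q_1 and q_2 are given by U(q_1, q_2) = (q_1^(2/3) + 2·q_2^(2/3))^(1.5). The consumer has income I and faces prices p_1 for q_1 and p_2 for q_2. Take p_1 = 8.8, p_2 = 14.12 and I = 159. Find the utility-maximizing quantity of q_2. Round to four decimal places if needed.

q_2* = 8.519

MRS = MU_q_1/MU_q_2 = (1/2)·(q_2/q_1)^(1/3). Set equal to p_1/p_2.
Hence q_2/q_1 = (2·p_1/p_2)^(1/(1/3)), i.e. raised to the 3 power.
Substitute q_2 = (q_2/q_1)·q_1 into the budget: q_1* = I/(p_1 + p_2·(q_2/q_1)).
Numerically q_2/q_1 = 1.936573, so q_1* = 159/(8.8 + 14.12·1.936573) = 4.399 and q_2* = 1.936573·4.399 = 8.519.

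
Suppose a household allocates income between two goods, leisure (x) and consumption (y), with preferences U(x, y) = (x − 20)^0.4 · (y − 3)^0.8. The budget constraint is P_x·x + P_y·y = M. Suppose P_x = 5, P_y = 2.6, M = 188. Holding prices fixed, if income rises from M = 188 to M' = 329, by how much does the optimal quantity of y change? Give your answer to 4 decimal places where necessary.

Δy* = 36.1538

MRS = (1/2)·(y−3)/(x−20). Tangency with P_x/P_y gives y−3 = 2·(P_x/P_y)·(x−20).
Substituting into the budget: x* = 20 + 1/3·(M − 20·P_x − 3·P_y)/P_x, and y* = 3 + 2/3·(…)/P_y.
Discretionary income = 188 − 20·5 − 3·2.6 = 80.2; y* = 3 + 2/3·80.2/2.6 = 23.5641.
At M' = 329: y* = 59.7179. Change: 59.7179 − 23.5641 = 36.1538.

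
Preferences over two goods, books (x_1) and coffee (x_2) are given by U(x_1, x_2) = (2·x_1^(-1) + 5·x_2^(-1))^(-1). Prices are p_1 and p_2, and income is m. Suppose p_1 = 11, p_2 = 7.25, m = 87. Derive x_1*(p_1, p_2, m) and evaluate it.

x_1* = 3.4634

MRS = MU_x_1/MU_x_2 = (2/5)·(x_2/x_1)^(2). Set equal to p_1/p_2.
Hence x_2/x_1 = ((5/2)·p_1/p_2)^(1/(2)), i.e. raised to the 0.5 power.
With the ratio pinned down, the budget gives x_1* = m/(p_1 + p_2·(x_2/x_1)) and x_2* = (x_2/x_1)·x_1*.
Numerically x_2/x_1 = 1.947589, so x_1* = 87/(11 + 7.25·1.947589) = 3.4634.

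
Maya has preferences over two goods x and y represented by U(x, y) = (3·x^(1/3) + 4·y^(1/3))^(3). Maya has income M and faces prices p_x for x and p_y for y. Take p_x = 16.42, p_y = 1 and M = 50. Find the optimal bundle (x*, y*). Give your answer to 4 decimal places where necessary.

MRS = MU_x/MU_y = (3/4)·(y/x)^(2/3). Set equal to p_x/p_y.
Solve for the ratio: y/x = [(4/3)·p_x/p_y]^(1.5).
With the ratio pinned down, the budget gives x* = M/(p_x + p_y·(y/x)) and y* = (y/x)·x*.
Numerically y/x = 102.439591, so x* = 50/(16.42 + 1·102.439591) = 0.4207 and y* = 102.439591·0.4207 = 43.0927.

x* = 0.4207, y* = 43.0927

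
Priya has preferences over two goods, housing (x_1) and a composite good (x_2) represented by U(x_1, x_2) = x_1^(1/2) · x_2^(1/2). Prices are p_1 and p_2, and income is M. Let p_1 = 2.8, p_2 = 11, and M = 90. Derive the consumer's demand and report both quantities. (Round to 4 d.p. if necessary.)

x_1* = 16.0714, x_2* = 4.0909

Demand: x_1*(p_1,p_2,M) = 0.5·M/p_1 and x_2* = 0.5·M/p_2.
At p_1=2.8, p_2=11, M=90: x_1* = 0.5·90/2.8 = 16.0714, x_2* = 4.0909.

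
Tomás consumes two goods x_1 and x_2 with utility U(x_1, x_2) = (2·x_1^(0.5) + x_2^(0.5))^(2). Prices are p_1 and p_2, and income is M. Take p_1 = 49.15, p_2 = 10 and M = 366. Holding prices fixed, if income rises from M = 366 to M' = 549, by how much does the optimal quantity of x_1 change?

Substitute x_2 = (x_2/x_1)·x_1 into the budget: x_1* = M/(p_1 + p_2·(x_2/x_1)).
Numerically x_2/x_1 = 6.039306, so x_1* = 366/(49.15 + 10·6.039306) = 3.3412.
At M' = 549: x_1* = 5.0117. Change: 5.0117 − 3.3412 = 1.6706.

Δx_1* = 1.6706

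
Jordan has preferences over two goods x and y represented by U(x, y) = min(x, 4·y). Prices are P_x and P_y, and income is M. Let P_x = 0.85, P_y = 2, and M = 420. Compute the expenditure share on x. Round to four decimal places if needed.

share on x = 0.6296

Leontief preferences: the optimum is at the kink where x/4 = y/1, i.e. y = (1/4)·x.
Budget: P_x·x + P_y·(1/4)·x = M, so (4·P_x + P_y)·x = 4·M.
Demand: x*(P_x,P_y,M) = 4·M/(4·P_x + P_y), y* = M/(4·P_x + P_y).
Here 4·0.85 + 2 = 5.4, giving x* = 311.1111 and y* = 77.7778.
Expenditure on x: 0.85·311.1111 = 264.4444; share = 0.6296.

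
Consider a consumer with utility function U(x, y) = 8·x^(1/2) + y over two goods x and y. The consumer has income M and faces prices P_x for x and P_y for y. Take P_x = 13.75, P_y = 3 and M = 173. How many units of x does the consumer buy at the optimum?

MU_x = 4/√x, MU_y = 1. Tangency: 4/√x = P_x/P_y.
Solve: √x = 4·P_y/P_x, so x*(P_x,P_y) = (4·P_y/P_x)², and y* = (M − P_x·x*)/P_y.
Plugging in: x* = (4·3/13.75)² = 0.7617.

x* = 0.7617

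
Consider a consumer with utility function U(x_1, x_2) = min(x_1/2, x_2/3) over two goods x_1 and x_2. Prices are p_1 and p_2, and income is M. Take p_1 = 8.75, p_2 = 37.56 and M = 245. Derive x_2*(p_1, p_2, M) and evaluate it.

x_2* = 5.646

Leontief preferences: the optimum is at the kink where x_1/2 = x_2/3, i.e. x_2 = (3/2)·x_1.
Budget: p_1·x_1 + p_2·(3/2)·x_1 = M, so (2·p_1 + 3·p_2)·x_1 = 2·M.
Demand: x_1*(p_1,p_2,M) = 2·M/(2·p_1 + 3·p_2), x_2* = 3·M/(2·p_1 + 3·p_2).
Here 2·8.75 + 3·37.56 = 130.18, giving x_2* = 5.646.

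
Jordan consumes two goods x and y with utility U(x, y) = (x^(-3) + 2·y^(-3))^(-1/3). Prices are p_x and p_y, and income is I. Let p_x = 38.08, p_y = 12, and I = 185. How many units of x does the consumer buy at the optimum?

x* = 3.2384

MRS = MU_x/MU_y = (1/2)·(y/x)^(4). Set equal to p_x/p_y.
Hence y/x = (2·p_x/p_y)^(1/(4)), i.e. raised to the 0.25 power.
With the ratio pinned down, the budget gives x* = I/(p_x + p_y·(y/x)) and y* = (y/x)·x*.
Numerically y/x = 1.587217, so x* = 185/(38.08 + 12·1.587217) = 3.2384.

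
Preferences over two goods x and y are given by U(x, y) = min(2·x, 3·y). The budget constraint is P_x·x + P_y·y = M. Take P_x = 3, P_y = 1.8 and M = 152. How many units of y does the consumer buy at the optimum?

Leontief preferences: the optimum is at the kink where x/3 = y/2, i.e. y = (2/3)·x.
Budget: P_x·x + P_y·(2/3)·x = M, so (3·P_x + 2·P_y)·x = 3·M.
Demand: x*(P_x,P_y,M) = 3·M/(3·P_x + 2·P_y), y* = 2·M/(3·P_x + 2·P_y).
Here 3·3 + 2·1.8 = 12.6, giving y* = 24.127.

y* = 24.127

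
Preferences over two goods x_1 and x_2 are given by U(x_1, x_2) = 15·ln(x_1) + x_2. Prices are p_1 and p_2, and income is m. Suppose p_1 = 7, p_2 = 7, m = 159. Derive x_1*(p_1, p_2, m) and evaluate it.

x_1* = 15

MU_x_1 = 15/x_1, MU_x_2 = 1. Tangency: 15/x_1 = p_1/p_2.
So x_1*(p_1,p_2) = 15·p_2/p_1, independent of income; and x_2* = (m − 15·p_2)/p_2.
At the given prices: x_1* = 15·7/7 = 15.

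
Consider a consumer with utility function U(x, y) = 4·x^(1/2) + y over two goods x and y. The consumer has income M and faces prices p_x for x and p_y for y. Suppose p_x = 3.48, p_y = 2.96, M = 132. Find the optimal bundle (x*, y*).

x* = 2.8939, y* = 41.1923

MU_x = 2/√x, MU_y = 1. Tangency: 2/√x = p_x/p_y.
Thus x* = (2·p_y/p_x)² — independent of M — with the rest of income spent on y.
Plugging in: x* = (2·2.96/3.48)² = 2.8939, y* = 41.1923.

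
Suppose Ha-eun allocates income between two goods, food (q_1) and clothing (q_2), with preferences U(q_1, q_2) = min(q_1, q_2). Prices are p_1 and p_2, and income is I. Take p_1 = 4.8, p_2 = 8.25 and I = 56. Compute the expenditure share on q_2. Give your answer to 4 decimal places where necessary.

Leontief preferences: the optimum is at the kink where q_1/1 = q_2/1, i.e. q_2 = q_1.
Budget: p_1·q_1 + p_2·q_1 = I, so (p_1 + p_2)·q_1 = I.
Demand: q_1*(p_1,p_2,I) = I/(p_1 + p_2), q_2* = I/(p_1 + p_2).
Here 4.8 + 8.25 = 13.05, giving q_1* = 4.2912 and q_2* = 4.2912.
Expenditure on q_2: 8.25·4.2912 = 35.4023; share = 0.6322.

share on q_2 = 0.6322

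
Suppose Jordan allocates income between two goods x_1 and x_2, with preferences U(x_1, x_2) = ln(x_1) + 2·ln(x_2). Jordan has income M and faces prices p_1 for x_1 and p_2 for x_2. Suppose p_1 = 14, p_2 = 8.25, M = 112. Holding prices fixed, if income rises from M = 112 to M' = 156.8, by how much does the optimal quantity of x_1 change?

Tangency: MRS = (1/2)·x_2/x_1 = p_1/p_2.
Rearranging, p_2·x_2 = 2·p_1·x_1. Substituting into the budget gives p_1·x_1·(1 + 2) = M.
Demand: x_1*(p_1,p_2,M) = 1/3·M/p_1 and x_2* = 2/3·M/p_2.
At p_1=14, p_2=8.25, M=112: x_1* = 1/3·112/14 = 2.6667.
At M' = 156.8: x_1* = 3.7333. Change: 3.7333 − 2.6667 = 1.0667.

Δx_1* = 1.0667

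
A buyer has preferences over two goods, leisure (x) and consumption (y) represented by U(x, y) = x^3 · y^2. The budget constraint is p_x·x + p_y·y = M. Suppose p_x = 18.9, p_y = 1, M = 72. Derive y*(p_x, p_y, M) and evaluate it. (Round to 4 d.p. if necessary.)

The MRS is (3/2)·y/x. Set MRS = p_x/p_y.
Rearranging, p_y·y = (2/3)·p_x·x. Substituting into the budget gives p_x·x·(1 + (2/3)) = M.
Demand: x*(p_x,p_y,M) = 0.6·M/p_x and y* = 0.4·M/p_y.
At p_x=18.9, p_y=1, M=72: y* = 0.4·72/1 = 28.8.

y* = 28.8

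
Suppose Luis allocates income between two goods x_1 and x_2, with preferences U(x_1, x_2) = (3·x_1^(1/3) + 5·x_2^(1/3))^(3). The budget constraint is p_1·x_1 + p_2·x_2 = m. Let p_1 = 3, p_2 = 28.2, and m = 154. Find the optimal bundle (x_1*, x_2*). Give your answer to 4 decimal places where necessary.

x_1* = 30.1643, x_2* = 2.252

MU_x_1 ∝ 3·x_1^(-2/3), MU_x_2 ∝ 5·x_2^(-2/3), so MRS = (3/5)·(x_2/x_1)^(2/3) = p_1/p_2.
Solve for the ratio: x_2/x_1 = [(5/3)·p_1/p_2]^(1.5).
Substitute x_2 = (x_2/x_1)·x_1 into the budget: x_1* = m/(p_1 + p_2·(x_2/x_1)).
Numerically x_2/x_1 = 0.074659, so x_1* = 154/(3 + 28.2·0.074659) = 30.1643 and x_2* = 0.074659·30.1643 = 2.252.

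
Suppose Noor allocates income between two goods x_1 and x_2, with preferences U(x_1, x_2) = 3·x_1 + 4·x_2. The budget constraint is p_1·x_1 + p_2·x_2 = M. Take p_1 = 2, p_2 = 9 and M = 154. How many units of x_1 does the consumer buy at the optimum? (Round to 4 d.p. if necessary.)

x_1* = 77

Linear utility — the consumer picks whichever good has higher MU/price: 3/2 = 1.5 vs 4/9 = 0.4444.
x_1 gives more utility per dollar, so spend all income on x_1: x_1* = M/p_1, x_2* = 0.
Numerically: x_1* = 77, x_2* = 0.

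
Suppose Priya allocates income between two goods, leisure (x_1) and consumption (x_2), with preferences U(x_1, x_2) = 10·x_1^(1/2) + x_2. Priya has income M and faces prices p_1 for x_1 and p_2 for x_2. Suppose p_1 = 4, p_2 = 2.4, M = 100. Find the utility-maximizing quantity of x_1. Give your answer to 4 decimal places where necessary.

x_1* = 9

Set MRS = p_1/p_2: 5·x_1^(−1/2) = p_1/p_2.
Solve: √x_1 = 5·p_2/p_1, so x_1*(p_1,p_2) = (5·p_2/p_1)², and x_2* = (M − p_1·x_1*)/p_2.
Plugging in: x_1* = (5·2.4/4)² = 9.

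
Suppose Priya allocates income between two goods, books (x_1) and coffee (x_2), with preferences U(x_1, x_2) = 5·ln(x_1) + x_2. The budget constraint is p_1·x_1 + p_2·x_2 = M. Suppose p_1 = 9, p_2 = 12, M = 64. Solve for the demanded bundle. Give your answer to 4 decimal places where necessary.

x_1* = 6.6667, x_2* = 0.3333

So x_1*(p_1,p_2) = 5·p_2/p_1, independent of income; and x_2* = (M − 5·p_2)/p_2.
At the given prices: x_1* = 5·12/9 = 6.6667, and x_2* = 0.3333.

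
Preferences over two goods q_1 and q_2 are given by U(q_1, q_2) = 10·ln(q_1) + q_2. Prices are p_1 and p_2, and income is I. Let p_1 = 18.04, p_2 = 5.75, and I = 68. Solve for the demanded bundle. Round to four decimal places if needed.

Set MRS = p_1/p_2: (10/q_1)/1 = p_1/p_2.
So q_1*(p_1,p_2) = 10·p_2/p_1, independent of income; and q_2* = (I − 10·p_2)/p_2.
At the given prices: q_1* = 10·5.75/18.04 = 3.1874, and q_2* = 1.8261.

q_1* = 3.1874, q_2* = 1.8261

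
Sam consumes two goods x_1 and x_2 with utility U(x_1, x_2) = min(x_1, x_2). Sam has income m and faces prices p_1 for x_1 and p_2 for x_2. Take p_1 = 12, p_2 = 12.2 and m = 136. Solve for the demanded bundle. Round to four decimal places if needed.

With perfect complements, no substitution: consume in ratio x_1:x_2 = 1:1.
Budget: p_1·x_1 + p_2·x_1 = m, so (p_1 + p_2)·x_1 = m.
Demand: x_1*(p_1,p_2,m) = m/(p_1 + p_2), x_2* = m/(p_1 + p_2).
Here 12 + 12.2 = 24.2, giving x_1* = 5.6198 and x_2* = 5.6198.

x_1* = 5.6198, x_2* = 5.6198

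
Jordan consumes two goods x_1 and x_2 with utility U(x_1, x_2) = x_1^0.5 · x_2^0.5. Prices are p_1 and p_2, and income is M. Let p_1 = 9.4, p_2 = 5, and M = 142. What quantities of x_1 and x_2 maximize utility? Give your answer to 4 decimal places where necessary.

MU_x_1/MU_x_2 = (0.5·x_2)/(0.5·x_1); tangency sets this equal to p_1/p_2.
So 0.5·p_2·x_2 = 0.5·p_1·x_1; combined with the budget, a share 0.5 of income goes to x_1.
Demand: x_1*(p_1,p_2,M) = 0.5·M/p_1 and x_2* = 0.5·M/p_2.
At p_1=9.4, p_2=5, M=142: x_1* = 0.5·142/9.4 = 7.5532, x_2* = 14.2.

x_1* = 7.5532, x_2* = 14.2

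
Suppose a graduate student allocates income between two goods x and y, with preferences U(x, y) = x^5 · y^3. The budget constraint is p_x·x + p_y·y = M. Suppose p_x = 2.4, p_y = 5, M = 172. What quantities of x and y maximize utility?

x* = 44.7917, y* = 12.9

MU_x/MU_y = (5·y)/(3·x); tangency sets this equal to p_x/p_y.
Rearranging, p_y·y = (3/5)·p_x·x. Substituting into the budget gives p_x·x·(1 + (3/5)) = M.
Demand: x*(p_x,p_y,M) = 0.625·M/p_x and y* = 0.375·M/p_y.
At p_x=2.4, p_y=5, M=172: x* = 0.625·172/2.4 = 44.7917, y* = 12.9.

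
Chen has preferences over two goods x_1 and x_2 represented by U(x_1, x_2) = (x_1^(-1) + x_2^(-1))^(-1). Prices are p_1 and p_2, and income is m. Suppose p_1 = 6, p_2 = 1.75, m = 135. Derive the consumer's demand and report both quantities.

From the CES first-order condition, (x_2/x_1)^(2) = p_1/p_2.
Hence x_2/x_1 = (p_1/p_2)^(1/(2)), i.e. raised to the 0.5 power.
Substitute x_2 = (x_2/x_1)·x_1 into the budget: x_1* = m/(p_1 + p_2·(x_2/x_1)).
Numerically x_2/x_1 = 1.85164, so x_1* = 135/(6 + 1.75·1.85164) = 14.6098 and x_2* = 1.85164·14.6098 = 27.0521.

x_1* = 14.6098, x_2* = 27.0521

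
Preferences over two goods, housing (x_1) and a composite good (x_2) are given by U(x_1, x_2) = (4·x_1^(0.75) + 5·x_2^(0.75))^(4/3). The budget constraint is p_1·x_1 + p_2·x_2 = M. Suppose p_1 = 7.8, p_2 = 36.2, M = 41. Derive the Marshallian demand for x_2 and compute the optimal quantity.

x_2* = 0.027

MRS = MU_x_1/MU_x_2 = (4/5)·(x_2/x_1)^(0.25). Set equal to p_1/p_2.
Hence x_2/x_1 = ((5/4)·p_1/p_2)^(1/(0.25)), i.e. raised to the 4 power.
Substitute x_2 = (x_2/x_1)·x_1 into the budget: x_1* = M/(p_1 + p_2·(x_2/x_1)).
Numerically x_2/x_1 = 0.005262, so x_1* = 41/(7.8 + 36.2·0.005262) = 5.1311 and x_2* = 0.005262·5.1311 = 0.027.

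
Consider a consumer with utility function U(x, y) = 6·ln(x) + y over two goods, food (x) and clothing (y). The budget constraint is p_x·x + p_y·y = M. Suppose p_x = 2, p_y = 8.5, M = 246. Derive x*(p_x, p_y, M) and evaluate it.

x* = 25.5

MU_x = 6/x, MU_y = 1. Tangency: 6/x = p_x/p_y.
So x*(p_x,p_y) = 6·p_y/p_x, independent of income; and y* = (M − 6·p_y)/p_y.
At the given prices: x* = 6·8.5/2 = 25.5.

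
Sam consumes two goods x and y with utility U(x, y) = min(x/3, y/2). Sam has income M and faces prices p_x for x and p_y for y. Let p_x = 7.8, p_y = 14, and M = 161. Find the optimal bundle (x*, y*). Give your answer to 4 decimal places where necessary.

x* = 9.3969, y* = 6.2646

Leontief preferences: the optimum is at the kink where x/3 = y/2, i.e. y = (2/3)·x.
Budget: p_x·x + p_y·(2/3)·x = M, so (3·p_x + 2·p_y)·x = 3·M.
Demand: x*(p_x,p_y,M) = 3·M/(3·p_x + 2·p_y), y* = 2·M/(3·p_x + 2·p_y).
Here 3·7.8 + 2·14 = 51.4, giving x* = 9.3969 and y* = 6.2646.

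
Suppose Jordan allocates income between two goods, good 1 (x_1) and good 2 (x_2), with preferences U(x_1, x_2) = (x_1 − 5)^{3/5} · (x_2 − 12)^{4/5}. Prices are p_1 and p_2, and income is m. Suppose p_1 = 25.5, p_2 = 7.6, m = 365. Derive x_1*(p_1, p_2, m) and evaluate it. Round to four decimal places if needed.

This is Cobb-Douglas in (x_1−5, x_2−12): tangency gives 0.6·p_2·(x_2−12) = 0.8·p_1·(x_1−5).
After buying the subsistence bundle (5, 12), a share 3/7 of the remaining income goes to x_1: x_1* = 5 + 3/7·(m − 5p_1 − 12p_2)/p_1.
Discretionary income = 365 − 5·25.5 − 12·7.6 = 146.3; x_1* = 5 + 3/7·146.3/25.5 = 7.4588.

x_1* = 7.4588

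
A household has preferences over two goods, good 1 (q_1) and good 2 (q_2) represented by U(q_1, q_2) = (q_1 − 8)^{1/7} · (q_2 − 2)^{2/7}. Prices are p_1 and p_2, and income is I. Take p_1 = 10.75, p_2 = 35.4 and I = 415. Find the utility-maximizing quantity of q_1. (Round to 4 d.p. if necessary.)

After buying the subsistence bundle (8, 2), a share 1/3 of the remaining income goes to q_1: q_1* = 8 + 1/3·(I − 8p_1 − 2p_2)/p_1.
Discretionary income = 415 − 8·10.75 − 2·35.4 = 258.2; q_1* = 8 + 1/3·258.2/10.75 = 16.0062.

q_1* = 16.0062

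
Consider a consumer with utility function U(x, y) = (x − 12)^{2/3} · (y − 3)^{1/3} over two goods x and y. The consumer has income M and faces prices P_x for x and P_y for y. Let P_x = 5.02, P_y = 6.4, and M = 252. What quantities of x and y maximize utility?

Let x' = x−12, y' = y−3. MRS = 2·y'/x' = P_x/P_y.
Substituting into the budget: x* = 12 + 2/3·(M − 12·P_x − 3·P_y)/P_x, and y* = 3 + 1/3·(…)/P_y.
Discretionary income = 252 − 12·5.02 − 3·6.4 = 172.56; x* = 12 + 2/3·172.56/5.02 = 34.9163; y* = 3 + 1/3·172.56/6.4 = 11.9875.

x* = 34.9163, y* = 11.9875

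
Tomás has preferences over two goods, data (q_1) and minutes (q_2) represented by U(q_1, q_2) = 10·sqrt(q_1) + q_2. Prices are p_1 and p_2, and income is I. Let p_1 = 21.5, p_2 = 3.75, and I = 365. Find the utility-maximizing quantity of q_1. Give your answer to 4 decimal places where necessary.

Set MRS = p_1/p_2: 5·q_1^(−1/2) = p_1/p_2.
Solve: √q_1 = 5·p_2/p_1, so q_1*(p_1,p_2) = (5·p_2/p_1)², and q_2* = (I − p_1·q_1*)/p_2.
Plugging in: q_1* = (5·3.75/21.5)² = 0.7605.

q_1* = 0.7605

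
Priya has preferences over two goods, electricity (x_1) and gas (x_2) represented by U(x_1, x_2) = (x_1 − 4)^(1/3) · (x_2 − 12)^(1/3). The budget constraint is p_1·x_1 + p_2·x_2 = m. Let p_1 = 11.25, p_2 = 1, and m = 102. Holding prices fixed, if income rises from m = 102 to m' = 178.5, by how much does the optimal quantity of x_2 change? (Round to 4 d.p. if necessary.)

MRS = (x_2−12)/(x_1−4). Tangency with p_1/p_2 gives x_2−12 = (p_1/p_2)·(x_1−4).
After buying the subsistence bundle (4, 12), a share 0.5 of the remaining income goes to x_1: x_1* = 4 + 0.5·(m − 4p_1 − 12p_2)/p_1.
Discretionary income = 102 − 4·11.25 − 12·1 = 45; x_2* = 12 + 0.5·45/1 = 34.5.
At m' = 178.5: x_2* = 72.75. Change: 72.75 − 34.5 = 38.25.

Δx_2* = 38.25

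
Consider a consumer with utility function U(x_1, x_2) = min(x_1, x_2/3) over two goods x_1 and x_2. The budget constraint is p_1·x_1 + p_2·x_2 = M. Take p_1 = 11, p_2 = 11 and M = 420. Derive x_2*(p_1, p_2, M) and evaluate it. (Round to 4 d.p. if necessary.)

Leontief preferences: the optimum is at the kink where x_1/1 = x_2/3, i.e. x_2 = 3·x_1.
Budget: p_1·x_1 + p_2·3·x_1 = M, so (p_1 + 3·p_2)·x_1 = M.
Demand: x_1*(p_1,p_2,M) = M/(p_1 + 3·p_2), x_2* = 3·M/(p_1 + 3·p_2).
Here 11 + 3·11 = 44, giving x_2* = 28.6364.

x_2* = 28.6364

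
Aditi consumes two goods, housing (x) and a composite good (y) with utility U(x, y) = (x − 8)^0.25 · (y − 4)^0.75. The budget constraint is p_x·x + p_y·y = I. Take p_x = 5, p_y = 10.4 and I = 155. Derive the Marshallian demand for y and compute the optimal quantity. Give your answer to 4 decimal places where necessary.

Discretionary income = 155 − 8·5 − 4·10.4 = 73.4; y* = 4 + 0.75·73.4/10.4 = 9.2933.

y* = 9.2933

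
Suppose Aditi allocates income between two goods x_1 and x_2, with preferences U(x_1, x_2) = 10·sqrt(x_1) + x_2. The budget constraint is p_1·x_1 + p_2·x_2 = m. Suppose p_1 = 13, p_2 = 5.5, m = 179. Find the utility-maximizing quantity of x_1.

Utility is quasi-linear in x_2; the FOC for x_1 is 5/√x_1 = p_1/p_2.
Solve: √x_1 = 5·p_2/p_1, so x_1*(p_1,p_2) = (5·p_2/p_1)², and x_2* = (m − p_1·x_1*)/p_2.
Plugging in: x_1* = (5·5.5/13)² = 4.4749.

x_1* = 4.4749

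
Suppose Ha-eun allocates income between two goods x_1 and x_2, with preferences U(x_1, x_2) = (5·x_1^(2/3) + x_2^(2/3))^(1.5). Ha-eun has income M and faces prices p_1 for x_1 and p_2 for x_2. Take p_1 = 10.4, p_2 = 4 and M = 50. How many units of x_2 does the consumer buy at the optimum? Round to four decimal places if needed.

x_2* = 0.6413

MRS = MU_x_1/MU_x_2 = 5·(x_2/x_1)^(1/3). Set equal to p_1/p_2.
Hence x_2/x_1 = ((1/5)·p_1/p_2)^(1/(1/3)), i.e. raised to the 3 power.
With the ratio pinned down, the budget gives x_1* = M/(p_1 + p_2·(x_2/x_1)) and x_2* = (x_2/x_1)·x_1*.
Numerically x_2/x_1 = 0.140608, so x_1* = 50/(10.4 + 4·0.140608) = 4.561 and x_2* = 0.140608·4.561 = 0.6413.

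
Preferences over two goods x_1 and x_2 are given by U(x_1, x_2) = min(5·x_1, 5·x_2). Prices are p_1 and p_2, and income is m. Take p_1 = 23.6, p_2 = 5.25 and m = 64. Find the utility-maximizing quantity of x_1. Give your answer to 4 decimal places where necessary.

x_1* = 2.2184

With perfect complements, no substitution: consume in ratio x_1:x_2 = 5:5.
Budget: p_1·x_1 + p_2·x_1 = m, so (5·p_1 + 5·p_2)·x_1 = 5·m.
Demand: x_1*(p_1,p_2,m) = 5·m/(5·p_1 + 5·p_2), x_2* = 5·m/(5·p_1 + 5·p_2).
Here 5·23.6 + 5·5.25 = 144.25, giving x_1* = 2.2184.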